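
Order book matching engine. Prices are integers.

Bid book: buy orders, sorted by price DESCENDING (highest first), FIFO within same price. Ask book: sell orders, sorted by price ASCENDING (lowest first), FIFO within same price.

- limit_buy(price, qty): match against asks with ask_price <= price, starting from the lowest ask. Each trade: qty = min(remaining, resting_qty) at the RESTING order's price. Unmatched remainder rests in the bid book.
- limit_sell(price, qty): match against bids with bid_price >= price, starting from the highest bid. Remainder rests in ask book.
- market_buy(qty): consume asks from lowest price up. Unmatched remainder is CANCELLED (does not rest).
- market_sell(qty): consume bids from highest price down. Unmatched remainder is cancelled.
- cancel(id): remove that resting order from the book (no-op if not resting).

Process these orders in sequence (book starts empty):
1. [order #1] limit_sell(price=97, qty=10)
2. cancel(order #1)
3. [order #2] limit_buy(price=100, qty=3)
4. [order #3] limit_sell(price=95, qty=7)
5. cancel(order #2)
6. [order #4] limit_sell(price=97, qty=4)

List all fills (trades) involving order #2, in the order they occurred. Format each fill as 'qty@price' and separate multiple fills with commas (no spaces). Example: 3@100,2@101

After op 1 [order #1] limit_sell(price=97, qty=10): fills=none; bids=[-] asks=[#1:10@97]
After op 2 cancel(order #1): fills=none; bids=[-] asks=[-]
After op 3 [order #2] limit_buy(price=100, qty=3): fills=none; bids=[#2:3@100] asks=[-]
After op 4 [order #3] limit_sell(price=95, qty=7): fills=#2x#3:3@100; bids=[-] asks=[#3:4@95]
After op 5 cancel(order #2): fills=none; bids=[-] asks=[#3:4@95]
After op 6 [order #4] limit_sell(price=97, qty=4): fills=none; bids=[-] asks=[#3:4@95 #4:4@97]

Answer: 3@100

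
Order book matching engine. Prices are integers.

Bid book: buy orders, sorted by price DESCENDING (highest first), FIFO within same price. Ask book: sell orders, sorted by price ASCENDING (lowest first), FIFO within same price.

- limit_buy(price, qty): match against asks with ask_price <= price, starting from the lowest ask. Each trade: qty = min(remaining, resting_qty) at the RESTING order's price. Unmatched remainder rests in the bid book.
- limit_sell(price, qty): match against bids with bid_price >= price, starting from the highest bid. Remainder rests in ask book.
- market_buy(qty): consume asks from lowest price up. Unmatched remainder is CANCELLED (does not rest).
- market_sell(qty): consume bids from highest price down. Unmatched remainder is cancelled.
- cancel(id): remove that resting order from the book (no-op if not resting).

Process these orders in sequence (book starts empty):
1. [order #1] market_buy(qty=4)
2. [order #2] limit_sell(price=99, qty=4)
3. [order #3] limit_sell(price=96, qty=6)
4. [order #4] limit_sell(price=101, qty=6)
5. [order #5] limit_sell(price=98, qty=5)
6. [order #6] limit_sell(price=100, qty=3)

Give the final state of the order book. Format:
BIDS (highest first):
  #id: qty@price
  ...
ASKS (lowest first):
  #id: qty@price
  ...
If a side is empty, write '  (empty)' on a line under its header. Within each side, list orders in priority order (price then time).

After op 1 [order #1] market_buy(qty=4): fills=none; bids=[-] asks=[-]
After op 2 [order #2] limit_sell(price=99, qty=4): fills=none; bids=[-] asks=[#2:4@99]
After op 3 [order #3] limit_sell(price=96, qty=6): fills=none; bids=[-] asks=[#3:6@96 #2:4@99]
After op 4 [order #4] limit_sell(price=101, qty=6): fills=none; bids=[-] asks=[#3:6@96 #2:4@99 #4:6@101]
After op 5 [order #5] limit_sell(price=98, qty=5): fills=none; bids=[-] asks=[#3:6@96 #5:5@98 #2:4@99 #4:6@101]
After op 6 [order #6] limit_sell(price=100, qty=3): fills=none; bids=[-] asks=[#3:6@96 #5:5@98 #2:4@99 #6:3@100 #4:6@101]

Answer: BIDS (highest first):
  (empty)
ASKS (lowest first):
  #3: 6@96
  #5: 5@98
  #2: 4@99
  #6: 3@100
  #4: 6@101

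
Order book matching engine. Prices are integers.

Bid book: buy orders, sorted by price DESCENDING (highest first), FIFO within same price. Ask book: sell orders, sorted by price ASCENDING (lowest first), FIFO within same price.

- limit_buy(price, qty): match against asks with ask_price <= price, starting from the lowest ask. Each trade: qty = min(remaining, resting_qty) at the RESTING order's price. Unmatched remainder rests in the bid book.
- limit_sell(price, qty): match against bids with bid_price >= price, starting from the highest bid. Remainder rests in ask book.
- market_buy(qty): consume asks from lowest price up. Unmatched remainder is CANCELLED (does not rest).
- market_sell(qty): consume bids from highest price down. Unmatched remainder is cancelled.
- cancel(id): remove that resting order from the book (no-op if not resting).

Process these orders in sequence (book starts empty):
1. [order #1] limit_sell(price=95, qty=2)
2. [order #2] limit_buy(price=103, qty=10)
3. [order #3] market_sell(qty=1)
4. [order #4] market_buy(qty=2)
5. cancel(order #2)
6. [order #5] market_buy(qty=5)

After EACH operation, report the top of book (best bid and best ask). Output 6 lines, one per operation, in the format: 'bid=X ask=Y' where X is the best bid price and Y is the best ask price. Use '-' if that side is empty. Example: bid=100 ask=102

After op 1 [order #1] limit_sell(price=95, qty=2): fills=none; bids=[-] asks=[#1:2@95]
After op 2 [order #2] limit_buy(price=103, qty=10): fills=#2x#1:2@95; bids=[#2:8@103] asks=[-]
After op 3 [order #3] market_sell(qty=1): fills=#2x#3:1@103; bids=[#2:7@103] asks=[-]
After op 4 [order #4] market_buy(qty=2): fills=none; bids=[#2:7@103] asks=[-]
After op 5 cancel(order #2): fills=none; bids=[-] asks=[-]
After op 6 [order #5] market_buy(qty=5): fills=none; bids=[-] asks=[-]

Answer: bid=- ask=95
bid=103 ask=-
bid=103 ask=-
bid=103 ask=-
bid=- ask=-
bid=- ask=-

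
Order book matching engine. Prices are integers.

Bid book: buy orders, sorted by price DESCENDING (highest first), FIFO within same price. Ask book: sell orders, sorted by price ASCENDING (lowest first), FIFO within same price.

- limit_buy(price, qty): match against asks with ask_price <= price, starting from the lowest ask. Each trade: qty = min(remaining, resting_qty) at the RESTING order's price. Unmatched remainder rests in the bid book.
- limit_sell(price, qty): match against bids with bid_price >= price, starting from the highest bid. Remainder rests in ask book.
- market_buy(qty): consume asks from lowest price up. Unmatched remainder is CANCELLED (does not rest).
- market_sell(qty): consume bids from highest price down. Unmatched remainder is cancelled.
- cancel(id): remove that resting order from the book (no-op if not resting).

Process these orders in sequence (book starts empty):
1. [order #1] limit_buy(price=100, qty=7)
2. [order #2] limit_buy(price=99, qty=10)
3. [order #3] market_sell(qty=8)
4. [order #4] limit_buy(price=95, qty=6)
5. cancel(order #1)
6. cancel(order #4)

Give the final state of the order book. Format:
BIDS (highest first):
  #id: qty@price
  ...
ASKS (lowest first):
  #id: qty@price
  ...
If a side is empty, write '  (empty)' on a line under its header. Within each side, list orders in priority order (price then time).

Answer: BIDS (highest first):
  #2: 9@99
ASKS (lowest first):
  (empty)

Derivation:
After op 1 [order #1] limit_buy(price=100, qty=7): fills=none; bids=[#1:7@100] asks=[-]
After op 2 [order #2] limit_buy(price=99, qty=10): fills=none; bids=[#1:7@100 #2:10@99] asks=[-]
After op 3 [order #3] market_sell(qty=8): fills=#1x#3:7@100 #2x#3:1@99; bids=[#2:9@99] asks=[-]
After op 4 [order #4] limit_buy(price=95, qty=6): fills=none; bids=[#2:9@99 #4:6@95] asks=[-]
After op 5 cancel(order #1): fills=none; bids=[#2:9@99 #4:6@95] asks=[-]
After op 6 cancel(order #4): fills=none; bids=[#2:9@99] asks=[-]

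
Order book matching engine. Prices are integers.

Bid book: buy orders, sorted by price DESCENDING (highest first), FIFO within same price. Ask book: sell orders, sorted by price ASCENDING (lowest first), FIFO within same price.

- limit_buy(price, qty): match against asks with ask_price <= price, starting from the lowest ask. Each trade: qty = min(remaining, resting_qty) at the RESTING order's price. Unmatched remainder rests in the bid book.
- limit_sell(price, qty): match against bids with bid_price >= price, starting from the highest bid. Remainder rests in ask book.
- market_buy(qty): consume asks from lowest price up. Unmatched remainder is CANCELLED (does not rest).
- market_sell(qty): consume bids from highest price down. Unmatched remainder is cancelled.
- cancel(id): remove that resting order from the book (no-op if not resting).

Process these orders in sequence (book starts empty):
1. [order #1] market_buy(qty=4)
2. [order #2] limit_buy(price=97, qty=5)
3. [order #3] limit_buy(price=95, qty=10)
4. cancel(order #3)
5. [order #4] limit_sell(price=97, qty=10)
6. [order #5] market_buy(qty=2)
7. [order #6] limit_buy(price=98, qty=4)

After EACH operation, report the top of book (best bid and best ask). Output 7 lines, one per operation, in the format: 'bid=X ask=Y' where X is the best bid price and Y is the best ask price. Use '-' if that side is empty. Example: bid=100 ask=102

After op 1 [order #1] market_buy(qty=4): fills=none; bids=[-] asks=[-]
After op 2 [order #2] limit_buy(price=97, qty=5): fills=none; bids=[#2:5@97] asks=[-]
After op 3 [order #3] limit_buy(price=95, qty=10): fills=none; bids=[#2:5@97 #3:10@95] asks=[-]
After op 4 cancel(order #3): fills=none; bids=[#2:5@97] asks=[-]
After op 5 [order #4] limit_sell(price=97, qty=10): fills=#2x#4:5@97; bids=[-] asks=[#4:5@97]
After op 6 [order #5] market_buy(qty=2): fills=#5x#4:2@97; bids=[-] asks=[#4:3@97]
After op 7 [order #6] limit_buy(price=98, qty=4): fills=#6x#4:3@97; bids=[#6:1@98] asks=[-]

Answer: bid=- ask=-
bid=97 ask=-
bid=97 ask=-
bid=97 ask=-
bid=- ask=97
bid=- ask=97
bid=98 ask=-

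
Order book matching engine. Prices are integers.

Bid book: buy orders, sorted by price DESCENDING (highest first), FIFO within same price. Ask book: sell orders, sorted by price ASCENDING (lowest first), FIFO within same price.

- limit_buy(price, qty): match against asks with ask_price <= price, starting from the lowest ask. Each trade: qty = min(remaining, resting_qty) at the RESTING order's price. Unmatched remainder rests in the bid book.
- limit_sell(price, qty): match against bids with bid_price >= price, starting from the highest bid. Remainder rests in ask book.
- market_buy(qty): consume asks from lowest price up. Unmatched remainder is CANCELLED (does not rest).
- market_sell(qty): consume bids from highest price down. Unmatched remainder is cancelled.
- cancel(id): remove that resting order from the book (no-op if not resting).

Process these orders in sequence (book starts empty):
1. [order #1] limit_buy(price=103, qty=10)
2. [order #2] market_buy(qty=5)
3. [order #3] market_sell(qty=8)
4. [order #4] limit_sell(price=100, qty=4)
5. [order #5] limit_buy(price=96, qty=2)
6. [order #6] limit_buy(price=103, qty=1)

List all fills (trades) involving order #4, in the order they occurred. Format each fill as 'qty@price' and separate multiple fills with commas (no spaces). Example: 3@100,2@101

After op 1 [order #1] limit_buy(price=103, qty=10): fills=none; bids=[#1:10@103] asks=[-]
After op 2 [order #2] market_buy(qty=5): fills=none; bids=[#1:10@103] asks=[-]
After op 3 [order #3] market_sell(qty=8): fills=#1x#3:8@103; bids=[#1:2@103] asks=[-]
After op 4 [order #4] limit_sell(price=100, qty=4): fills=#1x#4:2@103; bids=[-] asks=[#4:2@100]
After op 5 [order #5] limit_buy(price=96, qty=2): fills=none; bids=[#5:2@96] asks=[#4:2@100]
After op 6 [order #6] limit_buy(price=103, qty=1): fills=#6x#4:1@100; bids=[#5:2@96] asks=[#4:1@100]

Answer: 2@103,1@100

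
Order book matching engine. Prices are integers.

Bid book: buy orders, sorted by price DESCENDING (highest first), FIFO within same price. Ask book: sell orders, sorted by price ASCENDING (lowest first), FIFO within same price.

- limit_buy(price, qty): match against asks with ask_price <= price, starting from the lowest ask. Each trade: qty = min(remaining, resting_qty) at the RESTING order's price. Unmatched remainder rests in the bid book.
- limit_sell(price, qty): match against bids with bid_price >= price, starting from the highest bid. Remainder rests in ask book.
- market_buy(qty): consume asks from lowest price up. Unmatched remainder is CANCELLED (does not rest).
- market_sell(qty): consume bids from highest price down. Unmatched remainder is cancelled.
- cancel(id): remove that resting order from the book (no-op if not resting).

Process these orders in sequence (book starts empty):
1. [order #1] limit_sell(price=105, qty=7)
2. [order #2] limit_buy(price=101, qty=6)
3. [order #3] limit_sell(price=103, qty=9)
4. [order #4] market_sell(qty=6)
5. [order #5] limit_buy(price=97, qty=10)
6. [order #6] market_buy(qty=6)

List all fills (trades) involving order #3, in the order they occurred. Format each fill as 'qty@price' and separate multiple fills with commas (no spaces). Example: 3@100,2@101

After op 1 [order #1] limit_sell(price=105, qty=7): fills=none; bids=[-] asks=[#1:7@105]
After op 2 [order #2] limit_buy(price=101, qty=6): fills=none; bids=[#2:6@101] asks=[#1:7@105]
After op 3 [order #3] limit_sell(price=103, qty=9): fills=none; bids=[#2:6@101] asks=[#3:9@103 #1:7@105]
After op 4 [order #4] market_sell(qty=6): fills=#2x#4:6@101; bids=[-] asks=[#3:9@103 #1:7@105]
After op 5 [order #5] limit_buy(price=97, qty=10): fills=none; bids=[#5:10@97] asks=[#3:9@103 #1:7@105]
After op 6 [order #6] market_buy(qty=6): fills=#6x#3:6@103; bids=[#5:10@97] asks=[#3:3@103 #1:7@105]

Answer: 6@103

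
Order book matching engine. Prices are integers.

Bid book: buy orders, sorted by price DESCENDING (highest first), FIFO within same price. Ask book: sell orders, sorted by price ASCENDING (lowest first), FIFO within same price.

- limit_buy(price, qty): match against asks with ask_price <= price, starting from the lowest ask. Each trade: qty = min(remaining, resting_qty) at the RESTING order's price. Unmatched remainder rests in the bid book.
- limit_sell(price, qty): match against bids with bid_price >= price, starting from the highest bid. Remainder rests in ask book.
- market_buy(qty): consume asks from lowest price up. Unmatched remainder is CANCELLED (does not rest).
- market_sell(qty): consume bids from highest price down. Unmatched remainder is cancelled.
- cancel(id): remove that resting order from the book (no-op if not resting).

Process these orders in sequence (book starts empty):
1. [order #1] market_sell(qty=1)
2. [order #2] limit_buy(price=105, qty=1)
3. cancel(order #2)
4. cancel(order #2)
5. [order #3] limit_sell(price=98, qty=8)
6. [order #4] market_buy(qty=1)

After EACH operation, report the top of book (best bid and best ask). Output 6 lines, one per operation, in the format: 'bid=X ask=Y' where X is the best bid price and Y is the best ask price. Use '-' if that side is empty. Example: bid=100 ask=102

After op 1 [order #1] market_sell(qty=1): fills=none; bids=[-] asks=[-]
After op 2 [order #2] limit_buy(price=105, qty=1): fills=none; bids=[#2:1@105] asks=[-]
After op 3 cancel(order #2): fills=none; bids=[-] asks=[-]
After op 4 cancel(order #2): fills=none; bids=[-] asks=[-]
After op 5 [order #3] limit_sell(price=98, qty=8): fills=none; bids=[-] asks=[#3:8@98]
After op 6 [order #4] market_buy(qty=1): fills=#4x#3:1@98; bids=[-] asks=[#3:7@98]

Answer: bid=- ask=-
bid=105 ask=-
bid=- ask=-
bid=- ask=-
bid=- ask=98
bid=- ask=98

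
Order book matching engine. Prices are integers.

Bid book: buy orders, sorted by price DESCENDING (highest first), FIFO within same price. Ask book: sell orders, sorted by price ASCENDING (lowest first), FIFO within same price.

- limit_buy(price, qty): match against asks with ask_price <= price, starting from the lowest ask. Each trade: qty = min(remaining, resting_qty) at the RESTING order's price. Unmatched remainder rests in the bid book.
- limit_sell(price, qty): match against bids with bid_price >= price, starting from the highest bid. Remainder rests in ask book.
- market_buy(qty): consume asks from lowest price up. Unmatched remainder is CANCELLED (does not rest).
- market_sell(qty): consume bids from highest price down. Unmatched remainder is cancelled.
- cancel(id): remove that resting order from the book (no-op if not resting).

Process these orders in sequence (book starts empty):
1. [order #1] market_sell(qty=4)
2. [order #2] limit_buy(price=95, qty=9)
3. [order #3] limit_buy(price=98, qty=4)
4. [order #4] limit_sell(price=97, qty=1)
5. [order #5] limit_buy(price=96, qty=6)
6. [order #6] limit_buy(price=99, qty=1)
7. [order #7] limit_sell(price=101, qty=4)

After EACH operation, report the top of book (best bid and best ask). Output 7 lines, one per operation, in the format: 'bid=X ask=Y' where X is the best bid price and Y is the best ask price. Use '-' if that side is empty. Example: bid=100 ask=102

Answer: bid=- ask=-
bid=95 ask=-
bid=98 ask=-
bid=98 ask=-
bid=98 ask=-
bid=99 ask=-
bid=99 ask=101

Derivation:
After op 1 [order #1] market_sell(qty=4): fills=none; bids=[-] asks=[-]
After op 2 [order #2] limit_buy(price=95, qty=9): fills=none; bids=[#2:9@95] asks=[-]
After op 3 [order #3] limit_buy(price=98, qty=4): fills=none; bids=[#3:4@98 #2:9@95] asks=[-]
After op 4 [order #4] limit_sell(price=97, qty=1): fills=#3x#4:1@98; bids=[#3:3@98 #2:9@95] asks=[-]
After op 5 [order #5] limit_buy(price=96, qty=6): fills=none; bids=[#3:3@98 #5:6@96 #2:9@95] asks=[-]
After op 6 [order #6] limit_buy(price=99, qty=1): fills=none; bids=[#6:1@99 #3:3@98 #5:6@96 #2:9@95] asks=[-]
After op 7 [order #7] limit_sell(price=101, qty=4): fills=none; bids=[#6:1@99 #3:3@98 #5:6@96 #2:9@95] asks=[#7:4@101]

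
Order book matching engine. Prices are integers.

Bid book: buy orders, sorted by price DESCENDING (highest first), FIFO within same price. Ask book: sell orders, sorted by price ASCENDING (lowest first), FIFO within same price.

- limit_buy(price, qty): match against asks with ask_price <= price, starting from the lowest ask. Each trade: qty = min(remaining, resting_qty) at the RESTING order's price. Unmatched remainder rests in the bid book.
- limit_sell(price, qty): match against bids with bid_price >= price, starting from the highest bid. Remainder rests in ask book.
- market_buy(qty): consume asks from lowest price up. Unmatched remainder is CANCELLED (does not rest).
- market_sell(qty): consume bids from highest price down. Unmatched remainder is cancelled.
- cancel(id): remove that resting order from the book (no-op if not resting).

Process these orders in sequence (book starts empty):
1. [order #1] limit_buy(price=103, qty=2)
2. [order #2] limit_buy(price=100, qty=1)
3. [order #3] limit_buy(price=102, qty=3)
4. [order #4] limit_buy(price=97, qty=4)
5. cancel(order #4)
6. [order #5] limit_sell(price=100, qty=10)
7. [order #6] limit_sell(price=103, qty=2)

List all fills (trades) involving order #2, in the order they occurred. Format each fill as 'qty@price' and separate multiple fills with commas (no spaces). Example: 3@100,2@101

Answer: 1@100

Derivation:
After op 1 [order #1] limit_buy(price=103, qty=2): fills=none; bids=[#1:2@103] asks=[-]
After op 2 [order #2] limit_buy(price=100, qty=1): fills=none; bids=[#1:2@103 #2:1@100] asks=[-]
After op 3 [order #3] limit_buy(price=102, qty=3): fills=none; bids=[#1:2@103 #3:3@102 #2:1@100] asks=[-]
After op 4 [order #4] limit_buy(price=97, qty=4): fills=none; bids=[#1:2@103 #3:3@102 #2:1@100 #4:4@97] asks=[-]
After op 5 cancel(order #4): fills=none; bids=[#1:2@103 #3:3@102 #2:1@100] asks=[-]
After op 6 [order #5] limit_sell(price=100, qty=10): fills=#1x#5:2@103 #3x#5:3@102 #2x#5:1@100; bids=[-] asks=[#5:4@100]
After op 7 [order #6] limit_sell(price=103, qty=2): fills=none; bids=[-] asks=[#5:4@100 #6:2@103]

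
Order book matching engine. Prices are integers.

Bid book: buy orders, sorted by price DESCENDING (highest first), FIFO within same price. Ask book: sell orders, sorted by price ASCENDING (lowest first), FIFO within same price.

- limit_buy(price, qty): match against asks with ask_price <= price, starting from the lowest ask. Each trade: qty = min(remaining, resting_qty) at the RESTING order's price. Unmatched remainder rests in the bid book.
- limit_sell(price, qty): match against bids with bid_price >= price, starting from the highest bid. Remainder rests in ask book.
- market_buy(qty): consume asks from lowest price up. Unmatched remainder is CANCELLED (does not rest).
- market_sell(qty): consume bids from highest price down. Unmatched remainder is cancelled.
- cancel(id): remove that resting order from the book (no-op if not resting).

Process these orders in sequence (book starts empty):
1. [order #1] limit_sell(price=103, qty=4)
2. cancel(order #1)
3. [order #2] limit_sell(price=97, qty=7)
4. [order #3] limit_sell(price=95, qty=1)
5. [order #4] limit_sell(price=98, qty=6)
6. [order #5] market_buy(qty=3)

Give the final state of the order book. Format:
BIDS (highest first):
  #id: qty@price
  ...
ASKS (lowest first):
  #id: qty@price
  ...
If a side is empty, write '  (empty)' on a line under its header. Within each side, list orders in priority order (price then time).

Answer: BIDS (highest first):
  (empty)
ASKS (lowest first):
  #2: 5@97
  #4: 6@98

Derivation:
After op 1 [order #1] limit_sell(price=103, qty=4): fills=none; bids=[-] asks=[#1:4@103]
After op 2 cancel(order #1): fills=none; bids=[-] asks=[-]
After op 3 [order #2] limit_sell(price=97, qty=7): fills=none; bids=[-] asks=[#2:7@97]
After op 4 [order #3] limit_sell(price=95, qty=1): fills=none; bids=[-] asks=[#3:1@95 #2:7@97]
After op 5 [order #4] limit_sell(price=98, qty=6): fills=none; bids=[-] asks=[#3:1@95 #2:7@97 #4:6@98]
After op 6 [order #5] market_buy(qty=3): fills=#5x#3:1@95 #5x#2:2@97; bids=[-] asks=[#2:5@97 #4:6@98]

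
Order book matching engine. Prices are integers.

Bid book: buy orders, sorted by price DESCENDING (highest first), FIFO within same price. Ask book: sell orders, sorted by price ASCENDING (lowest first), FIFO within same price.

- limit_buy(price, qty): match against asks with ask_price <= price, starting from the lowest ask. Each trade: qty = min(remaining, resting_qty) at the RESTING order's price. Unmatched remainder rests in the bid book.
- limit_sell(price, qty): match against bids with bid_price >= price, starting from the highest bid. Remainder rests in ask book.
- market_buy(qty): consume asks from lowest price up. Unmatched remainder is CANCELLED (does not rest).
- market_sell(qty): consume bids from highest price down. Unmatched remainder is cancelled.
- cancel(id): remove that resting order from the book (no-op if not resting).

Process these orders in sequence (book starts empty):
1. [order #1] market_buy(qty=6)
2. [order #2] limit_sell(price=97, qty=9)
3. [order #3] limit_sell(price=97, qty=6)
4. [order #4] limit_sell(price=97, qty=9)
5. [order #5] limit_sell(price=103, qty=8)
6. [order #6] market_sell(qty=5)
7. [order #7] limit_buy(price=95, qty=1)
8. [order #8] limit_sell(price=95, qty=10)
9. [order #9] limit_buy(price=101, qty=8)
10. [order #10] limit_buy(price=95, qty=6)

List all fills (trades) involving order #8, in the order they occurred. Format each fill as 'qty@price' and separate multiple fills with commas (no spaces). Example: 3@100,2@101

Answer: 1@95,8@95,1@95

Derivation:
After op 1 [order #1] market_buy(qty=6): fills=none; bids=[-] asks=[-]
After op 2 [order #2] limit_sell(price=97, qty=9): fills=none; bids=[-] asks=[#2:9@97]
After op 3 [order #3] limit_sell(price=97, qty=6): fills=none; bids=[-] asks=[#2:9@97 #3:6@97]
After op 4 [order #4] limit_sell(price=97, qty=9): fills=none; bids=[-] asks=[#2:9@97 #3:6@97 #4:9@97]
After op 5 [order #5] limit_sell(price=103, qty=8): fills=none; bids=[-] asks=[#2:9@97 #3:6@97 #4:9@97 #5:8@103]
After op 6 [order #6] market_sell(qty=5): fills=none; bids=[-] asks=[#2:9@97 #3:6@97 #4:9@97 #5:8@103]
After op 7 [order #7] limit_buy(price=95, qty=1): fills=none; bids=[#7:1@95] asks=[#2:9@97 #3:6@97 #4:9@97 #5:8@103]
After op 8 [order #8] limit_sell(price=95, qty=10): fills=#7x#8:1@95; bids=[-] asks=[#8:9@95 #2:9@97 #3:6@97 #4:9@97 #5:8@103]
After op 9 [order #9] limit_buy(price=101, qty=8): fills=#9x#8:8@95; bids=[-] asks=[#8:1@95 #2:9@97 #3:6@97 #4:9@97 #5:8@103]
After op 10 [order #10] limit_buy(price=95, qty=6): fills=#10x#8:1@95; bids=[#10:5@95] asks=[#2:9@97 #3:6@97 #4:9@97 #5:8@103]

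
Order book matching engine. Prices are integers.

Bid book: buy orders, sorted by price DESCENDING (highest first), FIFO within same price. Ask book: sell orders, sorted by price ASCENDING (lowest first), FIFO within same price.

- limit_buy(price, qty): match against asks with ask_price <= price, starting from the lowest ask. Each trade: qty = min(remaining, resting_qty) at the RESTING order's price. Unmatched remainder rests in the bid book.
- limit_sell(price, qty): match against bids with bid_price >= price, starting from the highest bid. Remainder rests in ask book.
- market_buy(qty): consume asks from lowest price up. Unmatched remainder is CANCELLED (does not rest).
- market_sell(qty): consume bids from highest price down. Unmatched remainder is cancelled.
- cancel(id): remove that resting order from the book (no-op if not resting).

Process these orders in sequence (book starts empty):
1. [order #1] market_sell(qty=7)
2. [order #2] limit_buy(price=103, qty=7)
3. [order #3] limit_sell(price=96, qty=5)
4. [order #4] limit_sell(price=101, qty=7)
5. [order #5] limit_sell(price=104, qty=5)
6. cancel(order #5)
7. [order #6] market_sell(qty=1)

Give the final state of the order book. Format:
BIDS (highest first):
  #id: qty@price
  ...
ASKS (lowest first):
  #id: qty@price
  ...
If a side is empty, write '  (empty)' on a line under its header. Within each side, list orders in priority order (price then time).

After op 1 [order #1] market_sell(qty=7): fills=none; bids=[-] asks=[-]
After op 2 [order #2] limit_buy(price=103, qty=7): fills=none; bids=[#2:7@103] asks=[-]
After op 3 [order #3] limit_sell(price=96, qty=5): fills=#2x#3:5@103; bids=[#2:2@103] asks=[-]
After op 4 [order #4] limit_sell(price=101, qty=7): fills=#2x#4:2@103; bids=[-] asks=[#4:5@101]
After op 5 [order #5] limit_sell(price=104, qty=5): fills=none; bids=[-] asks=[#4:5@101 #5:5@104]
After op 6 cancel(order #5): fills=none; bids=[-] asks=[#4:5@101]
After op 7 [order #6] market_sell(qty=1): fills=none; bids=[-] asks=[#4:5@101]

Answer: BIDS (highest first):
  (empty)
ASKS (lowest first):
  #4: 5@101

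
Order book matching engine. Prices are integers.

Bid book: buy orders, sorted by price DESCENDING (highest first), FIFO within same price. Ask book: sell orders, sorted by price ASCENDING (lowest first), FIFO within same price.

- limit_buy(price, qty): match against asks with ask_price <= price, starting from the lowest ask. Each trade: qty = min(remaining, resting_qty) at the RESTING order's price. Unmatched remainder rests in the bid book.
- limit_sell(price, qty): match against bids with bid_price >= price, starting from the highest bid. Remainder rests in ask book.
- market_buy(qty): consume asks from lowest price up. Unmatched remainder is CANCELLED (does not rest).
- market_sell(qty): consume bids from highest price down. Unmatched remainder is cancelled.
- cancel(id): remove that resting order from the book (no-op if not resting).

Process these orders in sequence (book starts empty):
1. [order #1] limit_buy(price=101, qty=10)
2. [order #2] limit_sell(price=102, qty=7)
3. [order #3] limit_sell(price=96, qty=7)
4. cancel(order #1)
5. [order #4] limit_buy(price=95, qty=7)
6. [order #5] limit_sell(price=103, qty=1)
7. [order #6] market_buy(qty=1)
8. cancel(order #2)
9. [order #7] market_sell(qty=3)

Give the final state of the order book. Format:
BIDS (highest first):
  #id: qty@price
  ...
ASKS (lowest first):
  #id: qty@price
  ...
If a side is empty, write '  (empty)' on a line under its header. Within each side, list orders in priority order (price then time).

Answer: BIDS (highest first):
  #4: 4@95
ASKS (lowest first):
  #5: 1@103

Derivation:
After op 1 [order #1] limit_buy(price=101, qty=10): fills=none; bids=[#1:10@101] asks=[-]
After op 2 [order #2] limit_sell(price=102, qty=7): fills=none; bids=[#1:10@101] asks=[#2:7@102]
After op 3 [order #3] limit_sell(price=96, qty=7): fills=#1x#3:7@101; bids=[#1:3@101] asks=[#2:7@102]
After op 4 cancel(order #1): fills=none; bids=[-] asks=[#2:7@102]
After op 5 [order #4] limit_buy(price=95, qty=7): fills=none; bids=[#4:7@95] asks=[#2:7@102]
After op 6 [order #5] limit_sell(price=103, qty=1): fills=none; bids=[#4:7@95] asks=[#2:7@102 #5:1@103]
After op 7 [order #6] market_buy(qty=1): fills=#6x#2:1@102; bids=[#4:7@95] asks=[#2:6@102 #5:1@103]
After op 8 cancel(order #2): fills=none; bids=[#4:7@95] asks=[#5:1@103]
After op 9 [order #7] market_sell(qty=3): fills=#4x#7:3@95; bids=[#4:4@95] asks=[#5:1@103]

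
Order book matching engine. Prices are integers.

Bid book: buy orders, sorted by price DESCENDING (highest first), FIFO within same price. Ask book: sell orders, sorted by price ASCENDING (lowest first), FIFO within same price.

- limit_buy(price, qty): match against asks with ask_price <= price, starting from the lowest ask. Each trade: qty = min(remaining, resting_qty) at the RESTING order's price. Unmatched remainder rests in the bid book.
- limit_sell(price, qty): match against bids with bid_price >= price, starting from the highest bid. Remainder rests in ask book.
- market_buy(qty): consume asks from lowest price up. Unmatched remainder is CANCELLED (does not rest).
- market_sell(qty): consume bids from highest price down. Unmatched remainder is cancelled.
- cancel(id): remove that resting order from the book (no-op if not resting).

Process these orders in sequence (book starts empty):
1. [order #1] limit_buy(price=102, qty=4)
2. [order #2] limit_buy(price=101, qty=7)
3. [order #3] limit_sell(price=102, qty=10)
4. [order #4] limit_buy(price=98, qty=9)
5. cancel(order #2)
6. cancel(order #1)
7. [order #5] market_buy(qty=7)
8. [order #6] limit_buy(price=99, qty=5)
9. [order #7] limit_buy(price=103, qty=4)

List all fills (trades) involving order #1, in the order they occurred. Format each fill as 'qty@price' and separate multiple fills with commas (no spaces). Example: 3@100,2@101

After op 1 [order #1] limit_buy(price=102, qty=4): fills=none; bids=[#1:4@102] asks=[-]
After op 2 [order #2] limit_buy(price=101, qty=7): fills=none; bids=[#1:4@102 #2:7@101] asks=[-]
After op 3 [order #3] limit_sell(price=102, qty=10): fills=#1x#3:4@102; bids=[#2:7@101] asks=[#3:6@102]
After op 4 [order #4] limit_buy(price=98, qty=9): fills=none; bids=[#2:7@101 #4:9@98] asks=[#3:6@102]
After op 5 cancel(order #2): fills=none; bids=[#4:9@98] asks=[#3:6@102]
After op 6 cancel(order #1): fills=none; bids=[#4:9@98] asks=[#3:6@102]
After op 7 [order #5] market_buy(qty=7): fills=#5x#3:6@102; bids=[#4:9@98] asks=[-]
After op 8 [order #6] limit_buy(price=99, qty=5): fills=none; bids=[#6:5@99 #4:9@98] asks=[-]
After op 9 [order #7] limit_buy(price=103, qty=4): fills=none; bids=[#7:4@103 #6:5@99 #4:9@98] asks=[-]

Answer: 4@102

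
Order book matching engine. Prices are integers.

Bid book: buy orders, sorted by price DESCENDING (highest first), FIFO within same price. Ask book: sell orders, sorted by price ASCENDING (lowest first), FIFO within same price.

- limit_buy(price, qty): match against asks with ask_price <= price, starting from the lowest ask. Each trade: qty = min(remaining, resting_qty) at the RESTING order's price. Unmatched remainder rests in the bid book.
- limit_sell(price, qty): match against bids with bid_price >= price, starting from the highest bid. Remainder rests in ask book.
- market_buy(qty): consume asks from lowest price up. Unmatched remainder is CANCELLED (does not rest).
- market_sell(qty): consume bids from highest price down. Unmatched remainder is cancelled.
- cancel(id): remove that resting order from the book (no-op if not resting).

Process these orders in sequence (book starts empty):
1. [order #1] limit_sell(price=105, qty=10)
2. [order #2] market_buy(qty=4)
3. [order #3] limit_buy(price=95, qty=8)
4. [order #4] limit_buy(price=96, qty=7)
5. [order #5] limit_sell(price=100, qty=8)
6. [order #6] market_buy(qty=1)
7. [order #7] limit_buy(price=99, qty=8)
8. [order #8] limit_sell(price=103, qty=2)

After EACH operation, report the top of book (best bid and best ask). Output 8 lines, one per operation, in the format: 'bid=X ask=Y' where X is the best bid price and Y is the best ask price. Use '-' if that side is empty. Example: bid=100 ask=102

After op 1 [order #1] limit_sell(price=105, qty=10): fills=none; bids=[-] asks=[#1:10@105]
After op 2 [order #2] market_buy(qty=4): fills=#2x#1:4@105; bids=[-] asks=[#1:6@105]
After op 3 [order #3] limit_buy(price=95, qty=8): fills=none; bids=[#3:8@95] asks=[#1:6@105]
After op 4 [order #4] limit_buy(price=96, qty=7): fills=none; bids=[#4:7@96 #3:8@95] asks=[#1:6@105]
After op 5 [order #5] limit_sell(price=100, qty=8): fills=none; bids=[#4:7@96 #3:8@95] asks=[#5:8@100 #1:6@105]
After op 6 [order #6] market_buy(qty=1): fills=#6x#5:1@100; bids=[#4:7@96 #3:8@95] asks=[#5:7@100 #1:6@105]
After op 7 [order #7] limit_buy(price=99, qty=8): fills=none; bids=[#7:8@99 #4:7@96 #3:8@95] asks=[#5:7@100 #1:6@105]
After op 8 [order #8] limit_sell(price=103, qty=2): fills=none; bids=[#7:8@99 #4:7@96 #3:8@95] asks=[#5:7@100 #8:2@103 #1:6@105]

Answer: bid=- ask=105
bid=- ask=105
bid=95 ask=105
bid=96 ask=105
bid=96 ask=100
bid=96 ask=100
bid=99 ask=100
bid=99 ask=100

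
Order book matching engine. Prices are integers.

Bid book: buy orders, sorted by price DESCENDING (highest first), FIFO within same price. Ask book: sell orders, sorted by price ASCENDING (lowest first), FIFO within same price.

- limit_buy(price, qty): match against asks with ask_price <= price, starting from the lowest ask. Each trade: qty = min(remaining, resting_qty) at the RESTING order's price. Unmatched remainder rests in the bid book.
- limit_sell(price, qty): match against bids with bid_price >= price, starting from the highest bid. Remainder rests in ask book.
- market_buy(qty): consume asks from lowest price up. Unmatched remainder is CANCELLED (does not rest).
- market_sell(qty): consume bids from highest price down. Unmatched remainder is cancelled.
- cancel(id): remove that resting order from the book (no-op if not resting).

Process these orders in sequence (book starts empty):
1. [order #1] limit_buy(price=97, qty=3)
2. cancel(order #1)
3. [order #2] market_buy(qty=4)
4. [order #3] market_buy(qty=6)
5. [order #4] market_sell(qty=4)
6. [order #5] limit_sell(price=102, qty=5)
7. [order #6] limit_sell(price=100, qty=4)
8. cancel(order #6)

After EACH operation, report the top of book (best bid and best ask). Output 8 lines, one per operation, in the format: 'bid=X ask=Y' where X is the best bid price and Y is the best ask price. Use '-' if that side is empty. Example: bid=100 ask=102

After op 1 [order #1] limit_buy(price=97, qty=3): fills=none; bids=[#1:3@97] asks=[-]
After op 2 cancel(order #1): fills=none; bids=[-] asks=[-]
After op 3 [order #2] market_buy(qty=4): fills=none; bids=[-] asks=[-]
After op 4 [order #3] market_buy(qty=6): fills=none; bids=[-] asks=[-]
After op 5 [order #4] market_sell(qty=4): fills=none; bids=[-] asks=[-]
After op 6 [order #5] limit_sell(price=102, qty=5): fills=none; bids=[-] asks=[#5:5@102]
After op 7 [order #6] limit_sell(price=100, qty=4): fills=none; bids=[-] asks=[#6:4@100 #5:5@102]
After op 8 cancel(order #6): fills=none; bids=[-] asks=[#5:5@102]

Answer: bid=97 ask=-
bid=- ask=-
bid=- ask=-
bid=- ask=-
bid=- ask=-
bid=- ask=102
bid=- ask=100
bid=- ask=102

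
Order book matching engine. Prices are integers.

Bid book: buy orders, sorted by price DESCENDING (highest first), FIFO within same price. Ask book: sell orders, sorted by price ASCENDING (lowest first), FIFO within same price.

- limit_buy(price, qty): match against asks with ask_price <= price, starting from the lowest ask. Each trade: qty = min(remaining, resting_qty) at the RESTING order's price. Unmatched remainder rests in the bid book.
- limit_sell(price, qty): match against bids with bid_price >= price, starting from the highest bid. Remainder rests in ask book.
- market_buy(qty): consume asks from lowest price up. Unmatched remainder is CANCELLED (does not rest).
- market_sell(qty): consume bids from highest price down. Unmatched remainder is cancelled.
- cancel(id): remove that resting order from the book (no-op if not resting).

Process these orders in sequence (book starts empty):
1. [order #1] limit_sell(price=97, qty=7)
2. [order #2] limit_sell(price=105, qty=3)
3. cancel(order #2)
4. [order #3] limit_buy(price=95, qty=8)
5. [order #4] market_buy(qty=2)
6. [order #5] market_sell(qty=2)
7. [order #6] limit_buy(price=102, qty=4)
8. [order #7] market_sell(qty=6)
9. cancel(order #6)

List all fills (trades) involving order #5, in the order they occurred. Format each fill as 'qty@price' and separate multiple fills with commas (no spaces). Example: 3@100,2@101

Answer: 2@95

Derivation:
After op 1 [order #1] limit_sell(price=97, qty=7): fills=none; bids=[-] asks=[#1:7@97]
After op 2 [order #2] limit_sell(price=105, qty=3): fills=none; bids=[-] asks=[#1:7@97 #2:3@105]
After op 3 cancel(order #2): fills=none; bids=[-] asks=[#1:7@97]
After op 4 [order #3] limit_buy(price=95, qty=8): fills=none; bids=[#3:8@95] asks=[#1:7@97]
After op 5 [order #4] market_buy(qty=2): fills=#4x#1:2@97; bids=[#3:8@95] asks=[#1:5@97]
After op 6 [order #5] market_sell(qty=2): fills=#3x#5:2@95; bids=[#3:6@95] asks=[#1:5@97]
After op 7 [order #6] limit_buy(price=102, qty=4): fills=#6x#1:4@97; bids=[#3:6@95] asks=[#1:1@97]
After op 8 [order #7] market_sell(qty=6): fills=#3x#7:6@95; bids=[-] asks=[#1:1@97]
After op 9 cancel(order #6): fills=none; bids=[-] asks=[#1:1@97]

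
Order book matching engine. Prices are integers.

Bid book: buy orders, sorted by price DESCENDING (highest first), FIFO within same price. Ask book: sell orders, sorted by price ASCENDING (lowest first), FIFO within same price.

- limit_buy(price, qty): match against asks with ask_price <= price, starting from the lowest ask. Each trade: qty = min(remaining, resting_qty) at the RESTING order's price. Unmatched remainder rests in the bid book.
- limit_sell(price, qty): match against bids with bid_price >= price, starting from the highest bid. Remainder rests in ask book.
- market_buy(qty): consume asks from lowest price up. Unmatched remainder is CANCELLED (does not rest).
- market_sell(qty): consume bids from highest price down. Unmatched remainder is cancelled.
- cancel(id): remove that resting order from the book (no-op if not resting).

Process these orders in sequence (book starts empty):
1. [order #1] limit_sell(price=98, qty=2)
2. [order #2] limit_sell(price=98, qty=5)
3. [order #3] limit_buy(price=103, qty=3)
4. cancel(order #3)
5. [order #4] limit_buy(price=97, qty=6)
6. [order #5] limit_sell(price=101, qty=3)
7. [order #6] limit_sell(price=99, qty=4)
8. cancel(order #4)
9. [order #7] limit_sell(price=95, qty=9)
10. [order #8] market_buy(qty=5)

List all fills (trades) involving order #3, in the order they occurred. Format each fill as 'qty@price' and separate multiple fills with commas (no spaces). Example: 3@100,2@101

Answer: 2@98,1@98

Derivation:
After op 1 [order #1] limit_sell(price=98, qty=2): fills=none; bids=[-] asks=[#1:2@98]
After op 2 [order #2] limit_sell(price=98, qty=5): fills=none; bids=[-] asks=[#1:2@98 #2:5@98]
After op 3 [order #3] limit_buy(price=103, qty=3): fills=#3x#1:2@98 #3x#2:1@98; bids=[-] asks=[#2:4@98]
After op 4 cancel(order #3): fills=none; bids=[-] asks=[#2:4@98]
After op 5 [order #4] limit_buy(price=97, qty=6): fills=none; bids=[#4:6@97] asks=[#2:4@98]
After op 6 [order #5] limit_sell(price=101, qty=3): fills=none; bids=[#4:6@97] asks=[#2:4@98 #5:3@101]
After op 7 [order #6] limit_sell(price=99, qty=4): fills=none; bids=[#4:6@97] asks=[#2:4@98 #6:4@99 #5:3@101]
After op 8 cancel(order #4): fills=none; bids=[-] asks=[#2:4@98 #6:4@99 #5:3@101]
After op 9 [order #7] limit_sell(price=95, qty=9): fills=none; bids=[-] asks=[#7:9@95 #2:4@98 #6:4@99 #5:3@101]
After op 10 [order #8] market_buy(qty=5): fills=#8x#7:5@95; bids=[-] asks=[#7:4@95 #2:4@98 #6:4@99 #5:3@101]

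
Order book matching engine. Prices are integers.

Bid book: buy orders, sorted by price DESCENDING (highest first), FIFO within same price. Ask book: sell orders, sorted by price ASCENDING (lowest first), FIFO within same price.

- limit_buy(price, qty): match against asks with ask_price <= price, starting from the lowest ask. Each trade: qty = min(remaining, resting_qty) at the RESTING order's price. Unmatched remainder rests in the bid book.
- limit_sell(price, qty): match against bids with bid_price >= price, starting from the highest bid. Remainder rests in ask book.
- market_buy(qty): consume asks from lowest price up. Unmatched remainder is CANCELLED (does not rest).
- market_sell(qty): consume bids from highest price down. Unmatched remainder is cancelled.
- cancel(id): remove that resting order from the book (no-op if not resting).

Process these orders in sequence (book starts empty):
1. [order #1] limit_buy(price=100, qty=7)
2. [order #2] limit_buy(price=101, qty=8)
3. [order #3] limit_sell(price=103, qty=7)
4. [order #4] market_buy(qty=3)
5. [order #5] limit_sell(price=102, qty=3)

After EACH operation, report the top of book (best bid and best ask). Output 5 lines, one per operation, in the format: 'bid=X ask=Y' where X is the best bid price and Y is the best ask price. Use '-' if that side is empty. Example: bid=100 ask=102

Answer: bid=100 ask=-
bid=101 ask=-
bid=101 ask=103
bid=101 ask=103
bid=101 ask=102

Derivation:
After op 1 [order #1] limit_buy(price=100, qty=7): fills=none; bids=[#1:7@100] asks=[-]
After op 2 [order #2] limit_buy(price=101, qty=8): fills=none; bids=[#2:8@101 #1:7@100] asks=[-]
After op 3 [order #3] limit_sell(price=103, qty=7): fills=none; bids=[#2:8@101 #1:7@100] asks=[#3:7@103]
After op 4 [order #4] market_buy(qty=3): fills=#4x#3:3@103; bids=[#2:8@101 #1:7@100] asks=[#3:4@103]
After op 5 [order #5] limit_sell(price=102, qty=3): fills=none; bids=[#2:8@101 #1:7@100] asks=[#5:3@102 #3:4@103]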